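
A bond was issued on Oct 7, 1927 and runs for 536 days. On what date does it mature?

March 26, 1929

Counting forward 536 days from October 7, 1927.
October has 31 days, so 31 − 7 = 24 days remain after October 7, 1927; 536 − 24 = 512 left.
November 1927 has 30 days: 512 − 30 = 482 left.
December 1927 has 31 days: 482 − 31 = 451 left.
January 1928 has 31 days: 451 − 31 = 420 left.
February 1928 has 29 days (1928 is a leap year): 420 − 29 = 391 left.
March 1928 has 31 days: 391 − 31 = 360 left.
April 1928 has 30 days: 360 − 30 = 330 left.
May 1928 has 31 days: 330 − 31 = 299 left.
June 1928 has 30 days: 299 − 30 = 269 left.
July 1928 has 31 days: 269 − 31 = 238 left.
August 1928 has 31 days: 238 − 31 = 207 left.
September 1928 has 30 days: 207 − 30 = 177 left.
October 1928 has 31 days: 177 − 31 = 146 left.
November 1928 has 30 days: 146 − 30 = 116 left.
December 1928 has 31 days: 116 − 31 = 85 left.
January 1929 has 31 days: 85 − 31 = 54 left.
February 1929 has 28 days (1929 is not a leap year): 54 − 28 = 26 left.
26 days into March 1929 → March 26, 1929.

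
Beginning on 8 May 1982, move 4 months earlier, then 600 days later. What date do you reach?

August 31, 1983

Going back 4 months from May 8, 1982:
month 5 − 4 = 1 → January 1982.
Day 8 is valid in January, giving January 8, 1982.
Advancing 600 days from January 8, 1982:
January has 31 days, so 31 − 8 = 23 days remain after January 8, 1982; 600 − 23 = 577 left.
February 1982 has 28 days (1982 is not a leap year): 577 − 28 = 549 left.
March 1982 has 31 days: 549 − 31 = 518 left.
April 1982 has 30 days: 518 − 30 = 488 left.
May 1982 has 31 days: 488 − 31 = 457 left.
June 1982 has 30 days: 457 − 30 = 427 left.
July 1982 has 31 days: 427 − 31 = 396 left.
August 1982 has 31 days: 396 − 31 = 365 left.
September 1982 has 30 days: 365 − 30 = 335 left.
October 1982 has 31 days: 335 − 31 = 304 left.
November 1982 has 30 days: 304 − 30 = 274 left.
December 1982 has 31 days: 274 − 31 = 243 left.
January 1983 has 31 days: 243 − 31 = 212 left.
February 1983 has 28 days (1983 is not a leap year): 212 − 28 = 184 left.
March 1983 has 31 days: 184 − 31 = 153 left.
April 1983 has 30 days: 153 − 30 = 123 left.
May 1983 has 31 days: 123 − 31 = 92 left.
June 1983 has 30 days: 92 − 30 = 62 left.
July 1983 has 31 days: 62 − 31 = 31 left.
31 days into August 1983 → August 31, 1983.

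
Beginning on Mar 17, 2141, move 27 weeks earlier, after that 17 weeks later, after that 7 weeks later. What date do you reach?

February 24, 2141

Counting back 27 weeks (= 189 days) from March 17, 2141:
Going back 17 days from March 17, 2141 reaches the end of the previous month; 189 − 17 = 172 left.
February 2141 has 28 days (2141 is not a leap year): 172 − 28 = 144 left.
January 2141 has 31 days: 144 − 31 = 113 left.
December 2140 has 31 days: 113 − 31 = 82 left.
November 2140 has 30 days: 82 − 30 = 52 left.
October 2140 has 31 days: 52 − 31 = 21 left.
September 2140 has 30 days; 30 − 21 = 9 → September 9, 2140.
Counting forward 17 weeks (= 119 days) from September 9, 2140:
September has 30 days, so 30 − 9 = 21 days remain after September 9, 2140; 119 − 21 = 98 left.
October 2140 has 31 days: 98 − 31 = 67 left.
November 2140 has 30 days: 67 − 30 = 37 left.
December 2140 has 31 days: 37 − 31 = 6 left.
6 days into January 2141 → January 6, 2141.
Advancing 7 weeks (= 49 days) from January 6, 2141:
January has 31 days, so 31 − 6 = 25 days remain after January 6, 2141; 49 − 25 = 24 left.
24 days into February 2141 → February 24, 2141.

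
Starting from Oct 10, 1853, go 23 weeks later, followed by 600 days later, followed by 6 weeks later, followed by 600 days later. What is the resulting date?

Counting forward 23 weeks (= 161 days) from October 10, 1853:
October has 31 days, so 31 − 10 = 21 days remain after October 10, 1853; 161 − 21 = 140 left.
November 1853 has 30 days: 140 − 30 = 110 left.
December 1853 has 31 days: 110 − 31 = 79 left.
January 1854 has 31 days: 79 − 31 = 48 left.
February 1854 has 28 days (1854 is not a leap year): 48 − 28 = 20 left.
20 days into March 1854 → March 20, 1854.
Counting forward 600 days from March 20, 1854:
March has 31 days, so 31 − 20 = 11 days remain after March 20, 1854; 600 − 11 = 589 left.
April 1854 has 30 days: 589 − 30 = 559 left.
May 1854 has 31 days: 559 − 31 = 528 left.
June 1854 has 30 days: 528 − 30 = 498 left.
July 1854 has 31 days: 498 − 31 = 467 left.
August 1854 has 31 days: 467 − 31 = 436 left.
September 1854 has 30 days: 436 − 30 = 406 left.
October 1854 has 31 days: 406 − 31 = 375 left.
November 1854 has 30 days: 375 − 30 = 345 left.
December 1854 has 31 days: 345 − 31 = 314 left.
January 1855 has 31 days: 314 − 31 = 283 left.
February 1855 has 28 days (1855 is not a leap year): 283 − 28 = 255 left.
March 1855 has 31 days: 255 − 31 = 224 left.
April 1855 has 30 days: 224 − 30 = 194 left.
May 1855 has 31 days: 194 − 31 = 163 left.
June 1855 has 30 days: 163 − 30 = 133 left.
July 1855 has 31 days: 133 − 31 = 102 left.
August 1855 has 31 days: 102 − 31 = 71 left.
September 1855 has 30 days: 71 − 30 = 41 left.
October 1855 has 31 days: 41 − 31 = 10 left.
10 days into November 1855 → November 10, 1855.
Adding 6 weeks (= 42 days) from November 10, 1855:
November has 30 days, so 30 − 10 = 20 days remain after November 10, 1855; 42 − 20 = 22 left.
22 days into December 1855 → December 22, 1855.
Adding 600 days from December 22, 1855:
December has 31 days, so 31 − 22 = 9 days remain after December 22, 1855; 600 − 9 = 591 left.
January 1856 has 31 days: 591 − 31 = 560 left.
February 1856 has 29 days (1856 is a leap year): 560 − 29 = 531 left.
March 1856 has 31 days: 531 − 31 = 500 left.
April 1856 has 30 days: 500 − 30 = 470 left.
May 1856 has 31 days: 470 − 31 = 439 left.
June 1856 has 30 days: 439 − 30 = 409 left.
July 1856 has 31 days: 409 − 31 = 378 left.
August 1856 has 31 days: 378 − 31 = 347 left.
September 1856 has 30 days: 347 − 30 = 317 left.
October 1856 has 31 days: 317 − 31 = 286 left.
November 1856 has 30 days: 286 − 30 = 256 left.
December 1856 has 31 days: 256 − 31 = 225 left.
January 1857 has 31 days: 225 − 31 = 194 left.
February 1857 has 28 days (1857 is not a leap year): 194 − 28 = 166 left.
March 1857 has 31 days: 166 − 31 = 135 left.
April 1857 has 30 days: 135 − 30 = 105 left.
May 1857 has 31 days: 105 − 31 = 74 left.
June 1857 has 30 days: 74 − 30 = 44 left.
July 1857 has 31 days: 44 − 31 = 13 left.
13 days into August 1857 → August 13, 1857.

August 13, 1857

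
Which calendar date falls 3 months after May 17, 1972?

Advancing 3 months from May 17, 1972.
month 5 + 3 = 8 → August 1972.
Day 17 is valid in August, giving August 17, 1972.

August 17, 1972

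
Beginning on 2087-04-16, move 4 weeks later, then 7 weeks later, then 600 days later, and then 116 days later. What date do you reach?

Adding 4 weeks (= 28 days) from April 16, 2087:
April has 30 days, so 30 − 16 = 14 days remain after April 16, 2087; 28 − 14 = 14 left.
14 days into May 2087 → May 14, 2087.
Counting forward 7 weeks (= 49 days) from May 14, 2087:
May has 31 days, so 31 − 14 = 17 days remain after May 14, 2087; 49 − 17 = 32 left.
June 2087 has 30 days: 32 − 30 = 2 left.
2 days into July 2087 → July 2, 2087.
Counting forward 600 days from July 2, 2087:
July has 31 days, so 31 − 2 = 29 days remain after July 2, 2087; 600 − 29 = 571 left.
August 2087 has 31 days: 571 − 31 = 540 left.
September 2087 has 30 days: 540 − 30 = 510 left.
October 2087 has 31 days: 510 − 31 = 479 left.
November 2087 has 30 days: 479 − 30 = 449 left.
December 2087 has 31 days: 449 − 31 = 418 left.
January 2088 has 31 days: 418 − 31 = 387 left.
February 2088 has 29 days (2088 is a leap year): 387 − 29 = 358 left.
March 2088 has 31 days: 358 − 31 = 327 left.
April 2088 has 30 days: 327 − 30 = 297 left.
May 2088 has 31 days: 297 − 31 = 266 left.
June 2088 has 30 days: 266 − 30 = 236 left.
July 2088 has 31 days: 236 − 31 = 205 left.
August 2088 has 31 days: 205 − 31 = 174 left.
September 2088 has 30 days: 174 − 30 = 144 left.
October 2088 has 31 days: 144 − 31 = 113 left.
November 2088 has 30 days: 113 − 30 = 83 left.
December 2088 has 31 days: 83 − 31 = 52 left.
January 2089 has 31 days: 52 − 31 = 21 left.
21 days into February 2089 → February 21, 2089.
Counting forward 116 days from February 21, 2089:
February has 28 days, so 28 − 21 = 7 days remain after February 21, 2089; 116 − 7 = 109 left.
March 2089 has 31 days: 109 − 31 = 78 left.
April 2089 has 30 days: 78 − 30 = 48 left.
May 2089 has 31 days: 48 − 31 = 17 left.
17 days into June 2089 → June 17, 2089.

June 17, 2089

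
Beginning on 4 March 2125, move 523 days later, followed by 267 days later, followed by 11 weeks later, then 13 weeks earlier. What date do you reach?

Advancing 523 days from March 4, 2125:
March has 31 days, so 31 − 4 = 27 days remain after March 4, 2125; 523 − 27 = 496 left.
April 2125 has 30 days: 496 − 30 = 466 left.
May 2125 has 31 days: 466 − 31 = 435 left.
June 2125 has 30 days: 435 − 30 = 405 left.
July 2125 has 31 days: 405 − 31 = 374 left.
August 2125 has 31 days: 374 − 31 = 343 left.
September 2125 has 30 days: 343 − 30 = 313 left.
October 2125 has 31 days: 313 − 31 = 282 left.
November 2125 has 30 days: 282 − 30 = 252 left.
December 2125 has 31 days: 252 − 31 = 221 left.
January 2126 has 31 days: 221 − 31 = 190 left.
February 2126 has 28 days (2126 is not a leap year): 190 − 28 = 162 left.
March 2126 has 31 days: 162 − 31 = 131 left.
April 2126 has 30 days: 131 − 30 = 101 left.
May 2126 has 31 days: 101 − 31 = 70 left.
June 2126 has 30 days: 70 − 30 = 40 left.
July 2126 has 31 days: 40 − 31 = 9 left.
9 days into August 2126 → August 9, 2126.
Advancing 267 days from August 9, 2126:
August has 31 days, so 31 − 9 = 22 days remain after August 9, 2126; 267 − 22 = 245 left.
September 2126 has 30 days: 245 − 30 = 215 left.
October 2126 has 31 days: 215 − 31 = 184 left.
November 2126 has 30 days: 184 − 30 = 154 left.
December 2126 has 31 days: 154 − 31 = 123 left.
January 2127 has 31 days: 123 − 31 = 92 left.
February 2127 has 28 days (2127 is not a leap year): 92 − 28 = 64 left.
March 2127 has 31 days: 64 − 31 = 33 left.
April 2127 has 30 days: 33 − 30 = 3 left.
3 days into May 2127 → May 3, 2127.
Counting forward 11 weeks (= 77 days) from May 3, 2127:
May has 31 days, so 31 − 3 = 28 days remain after May 3, 2127; 77 − 28 = 49 left.
June 2127 has 30 days: 49 − 30 = 19 left.
19 days into July 2127 → July 19, 2127.
Counting back 13 weeks (= 91 days) from July 19, 2127:
Going back 19 days from July 19, 2127 reaches the end of the previous month; 91 − 19 = 72 left.
June 2127 has 30 days: 72 − 30 = 42 left.
May 2127 has 31 days: 42 − 31 = 11 left.
April 2127 has 30 days; 30 − 11 = 19 → April 19, 2127.

April 19, 2127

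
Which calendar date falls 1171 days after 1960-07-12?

September 26, 1963

Adding 1171 days from July 12, 1960.
July has 31 days, so 31 − 12 = 19 days remain after July 12, 1960; 1171 − 19 = 1152 left.
August 1960 has 31 days: 1152 − 31 = 1121 left.
September 1960 has 30 days: 1121 − 30 = 1091 left.
October 1960 has 31 days: 1091 − 31 = 1060 left.
November 1960 has 30 days: 1060 − 30 = 1030 left.
December 1960 has 31 days: 1030 − 31 = 999 left.
January 1961 has 31 days: 999 − 31 = 968 left.
February 1961 has 28 days (1961 is not a leap year): 968 − 28 = 940 left.
March 1961 has 31 days: 940 − 31 = 909 left.
April 1961 has 30 days: 909 − 30 = 879 left.
May 1961 has 31 days: 879 − 31 = 848 left.
June 1961 has 30 days: 848 − 30 = 818 left.
July 1961 has 31 days: 818 − 31 = 787 left.
August 1961 has 31 days: 787 − 31 = 756 left.
September 1961 has 30 days: 756 − 30 = 726 left.
October 1961 has 31 days: 726 − 31 = 695 left.
November 1961 has 30 days: 695 − 30 = 665 left.
December 1961 has 31 days: 665 − 31 = 634 left.
January 1962 has 31 days: 634 − 31 = 603 left.
February 1962 has 28 days (1962 is not a leap year): 603 − 28 = 575 left.
March 1962 has 31 days: 575 − 31 = 544 left.
April 1962 has 30 days: 544 − 30 = 514 left.
May 1962 has 31 days: 514 − 31 = 483 left.
June 1962 has 30 days: 483 − 30 = 453 left.
July 1962 has 31 days: 453 − 31 = 422 left.
August 1962 has 31 days: 422 − 31 = 391 left.
September 1962 has 30 days: 391 − 30 = 361 left.
October 1962 has 31 days: 361 − 31 = 330 left.
November 1962 has 30 days: 330 − 30 = 300 left.
December 1962 has 31 days: 300 − 31 = 269 left.
January 1963 has 31 days: 269 − 31 = 238 left.
February 1963 has 28 days (1963 is not a leap year): 238 − 28 = 210 left.
March 1963 has 31 days: 210 − 31 = 179 left.
April 1963 has 30 days: 179 − 30 = 149 left.
May 1963 has 31 days: 149 − 31 = 118 left.
June 1963 has 30 days: 118 − 30 = 88 left.
July 1963 has 31 days: 88 − 31 = 57 left.
August 1963 has 31 days: 57 − 31 = 26 left.
26 days into September 1963 → September 26, 1963.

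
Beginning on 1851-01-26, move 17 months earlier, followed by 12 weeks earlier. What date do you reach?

Counting back 17 months from January 26, 1851:
month 1 − 17 = -16, which is month 8 of year 1849 → August 1849.
Day 26 is valid in August, giving August 26, 1849.
Going back 12 weeks (= 84 days) from August 26, 1849:
Going back 26 days from August 26, 1849 reaches the end of the previous month; 84 − 26 = 58 left.
July 1849 has 31 days: 58 − 31 = 27 left.
June 1849 has 30 days; 30 − 27 = 3 → June 3, 1849.

June 3, 1849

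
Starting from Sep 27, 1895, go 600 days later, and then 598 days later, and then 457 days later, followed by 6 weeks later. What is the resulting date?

Advancing 600 days from September 27, 1895:
September has 30 days, so 30 − 27 = 3 days remain after September 27, 1895; 600 − 3 = 597 left.
October 1895 has 31 days: 597 − 31 = 566 left.
November 1895 has 30 days: 566 − 30 = 536 left.
December 1895 has 31 days: 536 − 31 = 505 left.
January 1896 has 31 days: 505 − 31 = 474 left.
February 1896 has 29 days (1896 is a leap year): 474 − 29 = 445 left.
March 1896 has 31 days: 445 − 31 = 414 left.
April 1896 has 30 days: 414 − 30 = 384 left.
May 1896 has 31 days: 384 − 31 = 353 left.
June 1896 has 30 days: 353 − 30 = 323 left.
July 1896 has 31 days: 323 − 31 = 292 left.
August 1896 has 31 days: 292 − 31 = 261 left.
September 1896 has 30 days: 261 − 30 = 231 left.
October 1896 has 31 days: 231 − 31 = 200 left.
November 1896 has 30 days: 200 − 30 = 170 left.
December 1896 has 31 days: 170 − 31 = 139 left.
January 1897 has 31 days: 139 − 31 = 108 left.
February 1897 has 28 days (1897 is not a leap year): 108 − 28 = 80 left.
March 1897 has 31 days: 80 − 31 = 49 left.
April 1897 has 30 days: 49 − 30 = 19 left.
19 days into May 1897 → May 19, 1897.
Adding 598 days from May 19, 1897:
May has 31 days, so 31 − 19 = 12 days remain after May 19, 1897; 598 − 12 = 586 left.
June 1897 has 30 days: 586 − 30 = 556 left.
July 1897 has 31 days: 556 − 31 = 525 left.
August 1897 has 31 days: 525 − 31 = 494 left.
September 1897 has 30 days: 494 − 30 = 464 left.
October 1897 has 31 days: 464 − 31 = 433 left.
November 1897 has 30 days: 433 − 30 = 403 left.
December 1897 has 31 days: 403 − 31 = 372 left.
January 1898 has 31 days: 372 − 31 = 341 left.
February 1898 has 28 days (1898 is not a leap year): 341 − 28 = 313 left.
March 1898 has 31 days: 313 − 31 = 282 left.
April 1898 has 30 days: 282 − 30 = 252 left.
May 1898 has 31 days: 252 − 31 = 221 left.
June 1898 has 30 days: 221 − 30 = 191 left.
July 1898 has 31 days: 191 − 31 = 160 left.
August 1898 has 31 days: 160 − 31 = 129 left.
September 1898 has 30 days: 129 − 30 = 99 left.
October 1898 has 31 days: 99 − 31 = 68 left.
November 1898 has 30 days: 68 − 30 = 38 left.
December 1898 has 31 days: 38 − 31 = 7 left.
7 days into January 1899 → January 7, 1899.
Counting forward 457 days from January 7, 1899:
January has 31 days, so 31 − 7 = 24 days remain after January 7, 1899; 457 − 24 = 433 left.
February 1899 has 28 days (1899 is not a leap year): 433 − 28 = 405 left.
March 1899 has 31 days: 405 − 31 = 374 left.
April 1899 has 30 days: 374 − 30 = 344 left.
May 1899 has 31 days: 344 − 31 = 313 left.
June 1899 has 30 days: 313 − 30 = 283 left.
July 1899 has 31 days: 283 − 31 = 252 left.
August 1899 has 31 days: 252 − 31 = 221 left.
September 1899 has 30 days: 221 − 30 = 191 left.
October 1899 has 31 days: 191 − 31 = 160 left.
November 1899 has 30 days: 160 − 30 = 130 left.
December 1899 has 31 days: 130 − 31 = 99 left.
January 1900 has 31 days: 99 − 31 = 68 left.
February 1900 has 28 days (1900 is not a leap year (divisible by 100 but not 400)): 68 − 28 = 40 left.
March 1900 has 31 days: 40 − 31 = 9 left.
9 days into April 1900 → April 9, 1900.
Adding 6 weeks (= 42 days) from April 9, 1900:
April has 30 days, so 30 − 9 = 21 days remain after April 9, 1900; 42 − 21 = 21 left.
21 days into May 1900 → May 21, 1900.

May 21, 1900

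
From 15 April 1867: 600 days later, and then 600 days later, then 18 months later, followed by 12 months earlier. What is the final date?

Counting forward 600 days from April 15, 1867:
April has 30 days, so 30 − 15 = 15 days remain after April 15, 1867; 600 − 15 = 585 left.
May 1867 has 31 days: 585 − 31 = 554 left.
June 1867 has 30 days: 554 − 30 = 524 left.
July 1867 has 31 days: 524 − 31 = 493 left.
August 1867 has 31 days: 493 − 31 = 462 left.
September 1867 has 30 days: 462 − 30 = 432 left.
October 1867 has 31 days: 432 − 31 = 401 left.
November 1867 has 30 days: 401 − 30 = 371 left.
December 1867 has 31 days: 371 − 31 = 340 left.
January 1868 has 31 days: 340 − 31 = 309 left.
February 1868 has 29 days (1868 is a leap year): 309 − 29 = 280 left.
March 1868 has 31 days: 280 − 31 = 249 left.
April 1868 has 30 days: 249 − 30 = 219 left.
May 1868 has 31 days: 219 − 31 = 188 left.
June 1868 has 30 days: 188 − 30 = 158 left.
July 1868 has 31 days: 158 − 31 = 127 left.
August 1868 has 31 days: 127 − 31 = 96 left.
September 1868 has 30 days: 96 − 30 = 66 left.
October 1868 has 31 days: 66 − 31 = 35 left.
November 1868 has 30 days: 35 − 30 = 5 left.
5 days into December 1868 → December 5, 1868.
Counting forward 600 days from December 5, 1868:
December has 31 days, so 31 − 5 = 26 days remain after December 5, 1868; 600 − 26 = 574 left.
January 1869 has 31 days: 574 − 31 = 543 left.
February 1869 has 28 days (1869 is not a leap year): 543 − 28 = 515 left.
March 1869 has 31 days: 515 − 31 = 484 left.
April 1869 has 30 days: 484 − 30 = 454 left.
May 1869 has 31 days: 454 − 31 = 423 left.
June 1869 has 30 days: 423 − 30 = 393 left.
July 1869 has 31 days: 393 − 31 = 362 left.
August 1869 has 31 days: 362 − 31 = 331 left.
September 1869 has 30 days: 331 − 30 = 301 left.
October 1869 has 31 days: 301 − 31 = 270 left.
November 1869 has 30 days: 270 − 30 = 240 left.
December 1869 has 31 days: 240 − 31 = 209 left.
January 1870 has 31 days: 209 − 31 = 178 left.
February 1870 has 28 days (1870 is not a leap year): 178 − 28 = 150 left.
March 1870 has 31 days: 150 − 31 = 119 left.
April 1870 has 30 days: 119 − 30 = 89 left.
May 1870 has 31 days: 89 − 31 = 58 left.
June 1870 has 30 days: 58 − 30 = 28 left.
28 days into July 1870 → July 28, 1870.
Advancing 18 months from July 28, 1870:
month 7 + 18 = 25, which is month 1 of year 1872 → January 1872.
Day 28 is valid in January, giving January 28, 1872.
Subtracting 12 months from January 28, 1872:
month 1 − 12 = -11, which is month 1 of year 1871 → January 1871.
Day 28 is valid in January, giving January 28, 1871.

January 28, 1871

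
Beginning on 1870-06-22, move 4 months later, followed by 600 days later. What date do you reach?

June 13, 1872

Advancing 4 months from June 22, 1870:
month 6 + 4 = 10 → October 1870.
Day 22 is valid in October, giving October 22, 1870.
Counting forward 600 days from October 22, 1870:
October has 31 days, so 31 − 22 = 9 days remain after October 22, 1870; 600 − 9 = 591 left.
November 1870 has 30 days: 591 − 30 = 561 left.
December 1870 has 31 days: 561 − 31 = 530 left.
January 1871 has 31 days: 530 − 31 = 499 left.
February 1871 has 28 days (1871 is not a leap year): 499 − 28 = 471 left.
March 1871 has 31 days: 471 − 31 = 440 left.
April 1871 has 30 days: 440 − 30 = 410 left.
May 1871 has 31 days: 410 − 31 = 379 left.
June 1871 has 30 days: 379 − 30 = 349 left.
July 1871 has 31 days: 349 − 31 = 318 left.
August 1871 has 31 days: 318 − 31 = 287 left.
September 1871 has 30 days: 287 − 30 = 257 left.
October 1871 has 31 days: 257 − 31 = 226 left.
November 1871 has 30 days: 226 − 30 = 196 left.
December 1871 has 31 days: 196 − 31 = 165 left.
January 1872 has 31 days: 165 − 31 = 134 left.
February 1872 has 29 days (1872 is a leap year): 134 − 29 = 105 left.
March 1872 has 31 days: 105 − 31 = 74 left.
April 1872 has 30 days: 74 − 30 = 44 left.
May 1872 has 31 days: 44 − 31 = 13 left.
13 days into June 1872 → June 13, 1872.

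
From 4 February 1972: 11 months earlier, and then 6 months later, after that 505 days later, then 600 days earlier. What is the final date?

June 1, 1971

Counting back 11 months from February 4, 1972:
month 2 − 11 = -9, which is month 3 of year 1971 → March 1971.
Day 4 is valid in March, giving March 4, 1971.
Counting forward 6 months from March 4, 1971:
month 3 + 6 = 9 → September 1971.
Day 4 is valid in September, giving September 4, 1971.
Adding 505 days from September 4, 1971:
September has 30 days, so 30 − 4 = 26 days remain after September 4, 1971; 505 − 26 = 479 left.
October 1971 has 31 days: 479 − 31 = 448 left.
November 1971 has 30 days: 448 − 30 = 418 left.
December 1971 has 31 days: 418 − 31 = 387 left.
January 1972 has 31 days: 387 − 31 = 356 left.
February 1972 has 29 days (1972 is a leap year): 356 − 29 = 327 left.
March 1972 has 31 days: 327 − 31 = 296 left.
April 1972 has 30 days: 296 − 30 = 266 left.
May 1972 has 31 days: 266 − 31 = 235 left.
June 1972 has 30 days: 235 − 30 = 205 left.
July 1972 has 31 days: 205 − 31 = 174 left.
August 1972 has 31 days: 174 − 31 = 143 left.
September 1972 has 30 days: 143 − 30 = 113 left.
October 1972 has 31 days: 113 − 31 = 82 left.
November 1972 has 30 days: 82 − 30 = 52 left.
December 1972 has 31 days: 52 − 31 = 21 left.
21 days into January 1973 → January 21, 1973.
Subtracting 600 days from January 21, 1973:
Going back 21 days from January 21, 1973 reaches the end of the previous month; 600 − 21 = 579 left.
December 1972 has 31 days: 579 − 31 = 548 left.
November 1972 has 30 days: 548 − 30 = 518 left.
October 1972 has 31 days: 518 − 31 = 487 left.
September 1972 has 30 days: 487 − 30 = 457 left.
August 1972 has 31 days: 457 − 31 = 426 left.
July 1972 has 31 days: 426 − 31 = 395 left.
June 1972 has 30 days: 395 − 30 = 365 left.
May 1972 has 31 days: 365 − 31 = 334 left.
April 1972 has 30 days: 334 − 30 = 304 left.
March 1972 has 31 days: 304 − 31 = 273 left.
February 1972 has 29 days (1972 is a leap year): 273 − 29 = 244 left.
January 1972 has 31 days: 244 − 31 = 213 left.
December 1971 has 31 days: 213 − 31 = 182 left.
November 1971 has 30 days: 182 − 30 = 152 left.
October 1971 has 31 days: 152 − 31 = 121 left.
September 1971 has 30 days: 121 − 30 = 91 left.
August 1971 has 31 days: 91 − 31 = 60 left.
July 1971 has 31 days: 60 − 31 = 29 left.
June 1971 has 30 days; 30 − 29 = 1 → June 1, 1971.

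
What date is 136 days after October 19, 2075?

Adding 136 days from October 19, 2075.
October has 31 days, so 31 − 19 = 12 days remain after October 19, 2075; 136 − 12 = 124 left.
November 2075 has 30 days: 124 − 30 = 94 left.
December 2075 has 31 days: 94 − 31 = 63 left.
January 2076 has 31 days: 63 − 31 = 32 left.
February 2076 has 29 days (2076 is a leap year): 32 − 29 = 3 left.
3 days into March 2076 → March 3, 2076.

March 3, 2076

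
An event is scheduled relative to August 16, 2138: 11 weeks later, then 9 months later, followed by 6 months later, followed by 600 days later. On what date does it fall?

September 23, 2141

Advancing 11 weeks (= 77 days) from August 16, 2138:
August has 31 days, so 31 − 16 = 15 days remain after August 16, 2138; 77 − 15 = 62 left.
September 2138 has 30 days: 62 − 30 = 32 left.
October 2138 has 31 days: 32 − 31 = 1 left.
1 day into November 2138 → November 1, 2138.
Advancing 9 months from November 1, 2138:
month 11 + 9 = 20, which is month 8 of year 2139 → August 2139.
Day 1 is valid in August, giving August 1, 2139.
Advancing 6 months from August 1, 2139:
month 8 + 6 = 14, which is month 2 of year 2140 → February 2140.
Day 1 is valid in February, giving February 1, 2140.
Counting forward 600 days from February 1, 2140:
February has 29 days, so 29 − 1 = 28 days remain after February 1, 2140; 600 − 28 = 572 left.
March 2140 has 31 days: 572 − 31 = 541 left.
April 2140 has 30 days: 541 − 30 = 511 left.
May 2140 has 31 days: 511 − 31 = 480 left.
June 2140 has 30 days: 480 − 30 = 450 left.
July 2140 has 31 days: 450 − 31 = 419 left.
August 2140 has 31 days: 419 − 31 = 388 left.
September 2140 has 30 days: 388 − 30 = 358 left.
October 2140 has 31 days: 358 − 31 = 327 left.
November 2140 has 30 days: 327 − 30 = 297 left.
December 2140 has 31 days: 297 − 31 = 266 left.
January 2141 has 31 days: 266 − 31 = 235 left.
February 2141 has 28 days (2141 is not a leap year): 235 − 28 = 207 left.
March 2141 has 31 days: 207 − 31 = 176 left.
April 2141 has 30 days: 176 − 30 = 146 left.
May 2141 has 31 days: 146 − 31 = 115 left.
June 2141 has 30 days: 115 − 30 = 85 left.
July 2141 has 31 days: 85 − 31 = 54 left.
August 2141 has 31 days: 54 − 31 = 23 left.
23 days into September 2141 → September 23, 2141.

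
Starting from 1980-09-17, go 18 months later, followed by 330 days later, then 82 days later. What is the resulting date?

Advancing 18 months from September 17, 1980:
month 9 + 18 = 27, which is month 3 of year 1982 → March 1982.
Day 17 is valid in March, giving March 17, 1982.
Counting forward 330 days from March 17, 1982:
March has 31 days, so 31 − 17 = 14 days remain after March 17, 1982; 330 − 14 = 316 left.
April 1982 has 30 days: 316 − 30 = 286 left.
May 1982 has 31 days: 286 − 31 = 255 left.
June 1982 has 30 days: 255 − 30 = 225 left.
July 1982 has 31 days: 225 − 31 = 194 left.
August 1982 has 31 days: 194 − 31 = 163 left.
September 1982 has 30 days: 163 − 30 = 133 left.
October 1982 has 31 days: 133 − 31 = 102 left.
November 1982 has 30 days: 102 − 30 = 72 left.
December 1982 has 31 days: 72 − 31 = 41 left.
January 1983 has 31 days: 41 − 31 = 10 left.
10 days into February 1983 → February 10, 1983.
Advancing 82 days from February 10, 1983:
February has 28 days, so 28 − 10 = 18 days remain after February 10, 1983; 82 − 18 = 64 left.
March 1983 has 31 days: 64 − 31 = 33 left.
April 1983 has 30 days: 33 − 30 = 3 left.
3 days into May 1983 → May 3, 1983.

May 3, 1983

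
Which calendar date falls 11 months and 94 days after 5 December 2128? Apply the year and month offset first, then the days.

Adding 11 months and 94 days from December 5, 2128: first the month/year part, then the days.
month 12 + 11 = 23, which is month 11 of year 2129 → November 2129.
Day 5 is valid in November, giving November 5, 2129.
Now add 94 days from November 5, 2129.
November has 30 days, so 30 − 5 = 25 days remain after November 5, 2129; 94 − 25 = 69 left.
December 2129 has 31 days: 69 − 31 = 38 left.
January 2130 has 31 days: 38 − 31 = 7 left.
7 days into February 2130 → February 7, 2130.

February 7, 2130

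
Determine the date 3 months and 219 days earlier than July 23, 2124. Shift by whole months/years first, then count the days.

Going back 3 months and 219 days from July 23, 2124: first the month/year part, then the days.
month 7 − 3 = 4 → April 2124.
Day 23 is valid in April, giving April 23, 2124.
Now subtract 219 days from April 23, 2124.
Going back 23 days from April 23, 2124 reaches the end of the previous month; 219 − 23 = 196 left.
March 2124 has 31 days: 196 − 31 = 165 left.
February 2124 has 29 days (2124 is a leap year): 165 − 29 = 136 left.
January 2124 has 31 days: 136 − 31 = 105 left.
December 2123 has 31 days: 105 − 31 = 74 left.
November 2123 has 30 days: 74 − 30 = 44 left.
October 2123 has 31 days: 44 − 31 = 13 left.
September 2123 has 30 days; 30 − 13 = 17 → September 17, 2123.

September 17, 2123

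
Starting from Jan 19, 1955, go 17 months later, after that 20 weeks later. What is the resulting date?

Adding 17 months from January 19, 1955:
month 1 + 17 = 18, which is month 6 of year 1956 → June 1956.
Day 19 is valid in June, giving June 19, 1956.
Adding 20 weeks (= 140 days) from June 19, 1956:
June has 30 days, so 30 − 19 = 11 days remain after June 19, 1956; 140 − 11 = 129 left.
July 1956 has 31 days: 129 − 31 = 98 left.
August 1956 has 31 days: 98 − 31 = 67 left.
September 1956 has 30 days: 67 − 30 = 37 left.
October 1956 has 31 days: 37 − 31 = 6 left.
6 days into November 1956 → November 6, 1956.

November 6, 1956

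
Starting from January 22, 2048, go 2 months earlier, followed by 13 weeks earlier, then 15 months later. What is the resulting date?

Going back 2 months from January 22, 2048:
month 1 − 2 = -1, which is month 11 of year 2047 → November 2047.
Day 22 is valid in November, giving November 22, 2047.
Counting back 13 weeks (= 91 days) from November 22, 2047:
Going back 22 days from November 22, 2047 reaches the end of the previous month; 91 − 22 = 69 left.
October 2047 has 31 days: 69 − 31 = 38 left.
September 2047 has 30 days: 38 − 30 = 8 left.
August 2047 has 31 days; 31 − 8 = 23 → August 23, 2047.
Counting forward 15 months from August 23, 2047:
month 8 + 15 = 23, which is month 11 of year 2048 → November 2048.
Day 23 is valid in November, giving November 23, 2048.

November 23, 2048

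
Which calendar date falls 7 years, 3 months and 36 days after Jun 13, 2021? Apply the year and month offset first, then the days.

October 19, 2028

Adding 7 years, 3 months and 36 days from June 13, 2021: first the month/year part, then the days.
+7 years → 2028; month 6 + 3 = 9 → September 2028.
Day 13 is valid in September, giving September 13, 2028.
Now add 36 days from September 13, 2028.
September has 30 days, so 30 − 13 = 17 days remain after September 13, 2028; 36 − 17 = 19 left.
19 days into October 2028 → October 19, 2028.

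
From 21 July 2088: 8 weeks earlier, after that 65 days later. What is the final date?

July 30, 2088

Counting back 8 weeks (= 56 days) from July 21, 2088:
Going back 21 days from July 21, 2088 reaches the end of the previous month; 56 − 21 = 35 left.
June 2088 has 30 days: 35 − 30 = 5 left.
May 2088 has 31 days; 31 − 5 = 26 → May 26, 2088.
Counting forward 65 days from May 26, 2088:
May has 31 days, so 31 − 26 = 5 days remain after May 26, 2088; 65 − 5 = 60 left.
June 2088 has 30 days: 60 − 30 = 30 left.
30 days into July 2088 → July 30, 2088.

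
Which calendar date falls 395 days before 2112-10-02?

Subtracting 395 days from October 2, 2112.
Going back 2 days from October 2, 2112 reaches the end of the previous month; 395 − 2 = 393 left.
September 2112 has 30 days: 393 − 30 = 363 left.
August 2112 has 31 days: 363 − 31 = 332 left.
July 2112 has 31 days: 332 − 31 = 301 left.
June 2112 has 30 days: 301 − 30 = 271 left.
May 2112 has 31 days: 271 − 31 = 240 left.
April 2112 has 30 days: 240 − 30 = 210 left.
March 2112 has 31 days: 210 − 31 = 179 left.
February 2112 has 29 days (2112 is a leap year): 179 − 29 = 150 left.
January 2112 has 31 days: 150 − 31 = 119 left.
December 2111 has 31 days: 119 − 31 = 88 left.
November 2111 has 30 days: 88 − 30 = 58 left.
October 2111 has 31 days: 58 − 31 = 27 left.
September 2111 has 30 days; 30 − 27 = 3 → September 3, 2111.

September 3, 2111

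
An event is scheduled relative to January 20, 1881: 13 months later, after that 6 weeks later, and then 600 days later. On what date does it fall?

November 24, 1883

Counting forward 13 months from January 20, 1881:
month 1 + 13 = 14, which is month 2 of year 1882 → February 1882.
Day 20 is valid in February, giving February 20, 1882.
Advancing 6 weeks (= 42 days) from February 20, 1882:
February has 28 days, so 28 − 20 = 8 days remain after February 20, 1882; 42 − 8 = 34 left.
March 1882 has 31 days: 34 − 31 = 3 left.
3 days into April 1882 → April 3, 1882.
Counting forward 600 days from April 3, 1882:
April has 30 days, so 30 − 3 = 27 days remain after April 3, 1882; 600 − 27 = 573 left.
May 1882 has 31 days: 573 − 31 = 542 left.
June 1882 has 30 days: 542 − 30 = 512 left.
July 1882 has 31 days: 512 − 31 = 481 left.
August 1882 has 31 days: 481 − 31 = 450 left.
September 1882 has 30 days: 450 − 30 = 420 left.
October 1882 has 31 days: 420 − 31 = 389 left.
November 1882 has 30 days: 389 − 30 = 359 left.
December 1882 has 31 days: 359 − 31 = 328 left.
January 1883 has 31 days: 328 − 31 = 297 left.
February 1883 has 28 days (1883 is not a leap year): 297 − 28 = 269 left.
March 1883 has 31 days: 269 − 31 = 238 left.
April 1883 has 30 days: 238 − 30 = 208 left.
May 1883 has 31 days: 208 − 31 = 177 left.
June 1883 has 30 days: 177 − 30 = 147 left.
July 1883 has 31 days: 147 − 31 = 116 left.
August 1883 has 31 days: 116 − 31 = 85 left.
September 1883 has 30 days: 85 − 30 = 55 left.
October 1883 has 31 days: 55 − 31 = 24 left.
24 days into November 1883 → November 24, 1883.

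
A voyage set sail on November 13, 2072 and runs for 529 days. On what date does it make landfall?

April 26, 2074

Counting forward 529 days from November 13, 2072.
November has 30 days, so 30 − 13 = 17 days remain after November 13, 2072; 529 − 17 = 512 left.
December 2072 has 31 days: 512 − 31 = 481 left.
January 2073 has 31 days: 481 − 31 = 450 left.
February 2073 has 28 days (2073 is not a leap year): 450 − 28 = 422 left.
March 2073 has 31 days: 422 − 31 = 391 left.
April 2073 has 30 days: 391 − 30 = 361 left.
May 2073 has 31 days: 361 − 31 = 330 left.
June 2073 has 30 days: 330 − 30 = 300 left.
July 2073 has 31 days: 300 − 31 = 269 left.
August 2073 has 31 days: 269 − 31 = 238 left.
September 2073 has 30 days: 238 − 30 = 208 left.
October 2073 has 31 days: 208 − 31 = 177 left.
November 2073 has 30 days: 177 − 30 = 147 left.
December 2073 has 31 days: 147 − 31 = 116 left.
January 2074 has 31 days: 116 − 31 = 85 left.
February 2074 has 28 days (2074 is not a leap year): 85 − 28 = 57 left.
March 2074 has 31 days: 57 − 31 = 26 left.
26 days into April 2074 → April 26, 2074.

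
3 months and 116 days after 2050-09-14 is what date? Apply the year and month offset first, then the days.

April 9, 2051

Adding 3 months and 116 days from September 14, 2050: first the month/year part, then the days.
month 9 + 3 = 12 → December 2050.
Day 14 is valid in December, giving December 14, 2050.
Now add 116 days from December 14, 2050.
December has 31 days, so 31 − 14 = 17 days remain after December 14, 2050; 116 − 17 = 99 left.
January 2051 has 31 days: 99 − 31 = 68 left.
February 2051 has 28 days (2051 is not a leap year): 68 − 28 = 40 left.
March 2051 has 31 days: 40 − 31 = 9 left.
9 days into April 2051 → April 9, 2051.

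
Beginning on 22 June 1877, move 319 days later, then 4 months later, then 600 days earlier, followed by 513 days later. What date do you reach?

Counting forward 319 days from June 22, 1877:
June has 30 days, so 30 − 22 = 8 days remain after June 22, 1877; 319 − 8 = 311 left.
July 1877 has 31 days: 311 − 31 = 280 left.
August 1877 has 31 days: 280 − 31 = 249 left.
September 1877 has 30 days: 249 − 30 = 219 left.
October 1877 has 31 days: 219 − 31 = 188 left.
November 1877 has 30 days: 188 − 30 = 158 left.
December 1877 has 31 days: 158 − 31 = 127 left.
January 1878 has 31 days: 127 − 31 = 96 left.
February 1878 has 28 days (1878 is not a leap year): 96 − 28 = 68 left.
March 1878 has 31 days: 68 − 31 = 37 left.
April 1878 has 30 days: 37 − 30 = 7 left.
7 days into May 1878 → May 7, 1878.
Adding 4 months from May 7, 1878:
month 5 + 4 = 9 → September 1878.
Day 7 is valid in September, giving September 7, 1878.
Counting back 600 days from September 7, 1878:
Going back 7 days from September 7, 1878 reaches the end of the previous month; 600 − 7 = 593 left.
August 1878 has 31 days: 593 − 31 = 562 left.
July 1878 has 31 days: 562 − 31 = 531 left.
June 1878 has 30 days: 531 − 30 = 501 left.
May 1878 has 31 days: 501 − 31 = 470 left.
April 1878 has 30 days: 470 − 30 = 440 left.
March 1878 has 31 days: 440 − 31 = 409 left.
February 1878 has 28 days (1878 is not a leap year): 409 − 28 = 381 left.
January 1878 has 31 days: 381 − 31 = 350 left.
December 1877 has 31 days: 350 − 31 = 319 left.
November 1877 has 30 days: 319 − 30 = 289 left.
October 1877 has 31 days: 289 − 31 = 258 left.
September 1877 has 30 days: 258 − 30 = 228 left.
August 1877 has 31 days: 228 − 31 = 197 left.
July 1877 has 31 days: 197 − 31 = 166 left.
June 1877 has 30 days: 166 − 30 = 136 left.
May 1877 has 31 days: 136 − 31 = 105 left.
April 1877 has 30 days: 105 − 30 = 75 left.
March 1877 has 31 days: 75 − 31 = 44 left.
February 1877 has 28 days (1877 is not a leap year): 44 − 28 = 16 left.
January 1877 has 31 days; 31 − 16 = 15 → January 15, 1877.
Counting forward 513 days from January 15, 1877:
January has 31 days, so 31 − 15 = 16 days remain after January 15, 1877; 513 − 16 = 497 left.
February 1877 has 28 days (1877 is not a leap year): 497 − 28 = 469 left.
March 1877 has 31 days: 469 − 31 = 438 left.
April 1877 has 30 days: 438 − 30 = 408 left.
May 1877 has 31 days: 408 − 31 = 377 left.
June 1877 has 30 days: 377 − 30 = 347 left.
July 1877 has 31 days: 347 − 31 = 316 left.
August 1877 has 31 days: 316 − 31 = 285 left.
September 1877 has 30 days: 285 − 30 = 255 left.
October 1877 has 31 days: 255 − 31 = 224 left.
November 1877 has 30 days: 224 − 30 = 194 left.
December 1877 has 31 days: 194 − 31 = 163 left.
January 1878 has 31 days: 163 − 31 = 132 left.
February 1878 has 28 days (1878 is not a leap year): 132 − 28 = 104 left.
March 1878 has 31 days: 104 − 31 = 73 left.
April 1878 has 30 days: 73 − 30 = 43 left.
May 1878 has 31 days: 43 − 31 = 12 left.
12 days into June 1878 → June 12, 1878.

June 12, 1878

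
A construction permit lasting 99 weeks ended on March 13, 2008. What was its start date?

Counting back 99 weeks = 693 days from March 13, 2008.
Going back 13 days from March 13, 2008 reaches the end of the previous month; 693 − 13 = 680 left.
February 2008 has 29 days (2008 is a leap year): 680 − 29 = 651 left.
January 2008 has 31 days: 651 − 31 = 620 left.
December 2007 has 31 days: 620 − 31 = 589 left.
November 2007 has 30 days: 589 − 30 = 559 left.
October 2007 has 31 days: 559 − 31 = 528 left.
September 2007 has 30 days: 528 − 30 = 498 left.
August 2007 has 31 days: 498 − 31 = 467 left.
July 2007 has 31 days: 467 − 31 = 436 left.
June 2007 has 30 days: 436 − 30 = 406 left.
May 2007 has 31 days: 406 − 31 = 375 left.
April 2007 has 30 days: 375 − 30 = 345 left.
March 2007 has 31 days: 345 − 31 = 314 left.
February 2007 has 28 days (2007 is not a leap year): 314 − 28 = 286 left.
January 2007 has 31 days: 286 − 31 = 255 left.
December 2006 has 31 days: 255 − 31 = 224 left.
November 2006 has 30 days: 224 − 30 = 194 left.
October 2006 has 31 days: 194 − 31 = 163 left.
September 2006 has 30 days: 163 − 30 = 133 left.
August 2006 has 31 days: 133 − 31 = 102 left.
July 2006 has 31 days: 102 − 31 = 71 left.
June 2006 has 30 days: 71 − 30 = 41 left.
May 2006 has 31 days: 41 − 31 = 10 left.
April 2006 has 30 days; 30 − 10 = 20 → April 20, 2006.

April 20, 2006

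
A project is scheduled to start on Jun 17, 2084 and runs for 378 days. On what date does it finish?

June 30, 2085

Adding 378 days from June 17, 2084.
June has 30 days, so 30 − 17 = 13 days remain after June 17, 2084; 378 − 13 = 365 left.
July 2084 has 31 days: 365 − 31 = 334 left.
August 2084 has 31 days: 334 − 31 = 303 left.
September 2084 has 30 days: 303 − 30 = 273 left.
October 2084 has 31 days: 273 − 31 = 242 left.
November 2084 has 30 days: 242 − 30 = 212 left.
December 2084 has 31 days: 212 − 31 = 181 left.
January 2085 has 31 days: 181 − 31 = 150 left.
February 2085 has 28 days (2085 is not a leap year): 150 − 28 = 122 left.
March 2085 has 31 days: 122 − 31 = 91 left.
April 2085 has 30 days: 91 − 30 = 61 left.
May 2085 has 31 days: 61 − 31 = 30 left.
30 days into June 2085 → June 30, 2085.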